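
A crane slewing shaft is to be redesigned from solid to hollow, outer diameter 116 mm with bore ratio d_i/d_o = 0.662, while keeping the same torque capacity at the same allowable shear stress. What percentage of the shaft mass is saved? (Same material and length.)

Equal τ_max and T ⇒ the solid shaft needs d_s³ = d_o³(1−k⁴), so d_s = 116·(1−0.662⁴)^(1/3) = 108.0 mm.
Area ratio A_h/A_s = d_o²(1−k²)/d_s² = (1−k²)/(1−k⁴)^(2/3) = 0.6476.
Mass saving = 1 − 0.6476 = 35.2 %.

35.2 %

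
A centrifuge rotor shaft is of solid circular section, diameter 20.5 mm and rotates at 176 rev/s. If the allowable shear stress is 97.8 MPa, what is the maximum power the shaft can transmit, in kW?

183 kW

J = πd⁴/32 = π(0.0205)⁴/32 = 1.734×10^-8 m⁴.
T_max = τ_allow·J/r = 9.78×10^7 × 1.734×10^-8 / 0.0103 = 165.4 N·m.
ω = 2π·176 = 1106 rad/s, so P_max = T_max·ω = 1.829×10^5 W.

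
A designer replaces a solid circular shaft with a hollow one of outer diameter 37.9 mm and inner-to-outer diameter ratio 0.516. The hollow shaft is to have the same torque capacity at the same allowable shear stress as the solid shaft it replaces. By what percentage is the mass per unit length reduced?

22.9 %

Equal τ_max and T ⇒ the solid shaft needs d_s³ = d_o³(1−k⁴), so d_s = 37.9·(1−0.516⁴)^(1/3) = 36.98 mm.
Area ratio A_h/A_s = d_o²(1−k²)/d_s² = (1−k²)/(1−k⁴)^(2/3) = 0.7706.
Mass saving = 1 − 0.7706 = 22.9 %.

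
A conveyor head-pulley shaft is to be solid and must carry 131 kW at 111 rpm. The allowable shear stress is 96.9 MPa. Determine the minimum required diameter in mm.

ω = 2π·111/60 = 11.62 rad/s, so T = P/ω = 131×10³ / 11.62 = 11270 N·m.
For a solid shaft τ_max = 16T/(πd³), so d = (16T/(π τ_allow))^(1/3) = (16·11270/(π·9.69×10^7))^(1/3) = 0.08398 m.

84.0 mm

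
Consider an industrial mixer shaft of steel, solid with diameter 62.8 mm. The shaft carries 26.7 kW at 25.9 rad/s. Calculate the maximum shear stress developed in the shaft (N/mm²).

21.2 N/mm²

ω = 25.9 rad/s, so T = P/ω = 26.7×10³ / 25.90 = 1031 N·m.
J = πd⁴/32 = π(0.0628)⁴/32 = 1.527×10^-6 m⁴.
τ_max = T·r/J = 1031 × 0.0314 / 1.527×10^-6 = 2.120×10^7 Pa.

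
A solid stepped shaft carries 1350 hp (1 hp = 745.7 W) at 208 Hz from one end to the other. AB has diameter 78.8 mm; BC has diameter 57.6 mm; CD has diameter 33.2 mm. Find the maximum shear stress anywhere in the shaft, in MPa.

ω = 2π·208 = 1307 rad/s, so T = P/ω = 1350×745.7 / 1307 = 770.3 N·m.
Under the same torque, τ_max = 16T/(πd³) is largest where d is smallest — segment CD (d = 33.2 mm).
τ_max = 16·770.3/(π·(0.0332)³) = 1.072×10^8 Pa.

107 MPa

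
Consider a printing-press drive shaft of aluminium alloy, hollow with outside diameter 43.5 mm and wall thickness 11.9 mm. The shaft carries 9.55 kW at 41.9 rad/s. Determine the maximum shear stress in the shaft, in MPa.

14.7 MPa

ω = 41.9 rad/s, so T = P/ω = 9.55×10³ / 41.90 = 227.9 N·m.
J = π(d_o⁴ − d_i⁴)/32 = π(0.0435⁴ − 0.0197⁴)/32 = 3.367×10^-7 m⁴.
τ_max = T·r/J = 227.9 × 0.0217 / 3.367×10^-7 = 1.472×10^7 Pa.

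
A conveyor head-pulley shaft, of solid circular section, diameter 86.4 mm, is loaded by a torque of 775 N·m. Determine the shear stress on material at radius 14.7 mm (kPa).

2080 kPa

J = πd⁴/32 = π(0.0864)⁴/32 = 5.471×10^-6 m⁴.
Shear stress varies linearly with radius: τ = T·r/J = 775.0 × 0.0147 / 5.471×10^-6 = 2.082×10^6 Pa.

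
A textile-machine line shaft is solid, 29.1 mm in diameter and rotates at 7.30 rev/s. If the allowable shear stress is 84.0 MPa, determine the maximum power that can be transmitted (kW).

J = πd⁴/32 = π(0.0291)⁴/32 = 7.040×10^-8 m⁴.
T_max = τ_allow·J/r = 8.40×10^7 × 7.040×10^-8 / 0.0146 = 406.4 N·m.
ω = 2π·7.30 = 45.87 rad/s, so P_max = T_max·ω = 1.864×10^4 W.

18.6 kW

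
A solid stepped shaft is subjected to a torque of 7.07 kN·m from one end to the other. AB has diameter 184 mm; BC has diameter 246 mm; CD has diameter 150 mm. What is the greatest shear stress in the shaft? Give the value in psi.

1550 psi

Under the same torque, τ_max = 16T/(πd³) is largest where d is smallest — segment CD (d = 150 mm).
τ_max = 16·7070/(π·(0.150)³) = 1.067×10^7 Pa.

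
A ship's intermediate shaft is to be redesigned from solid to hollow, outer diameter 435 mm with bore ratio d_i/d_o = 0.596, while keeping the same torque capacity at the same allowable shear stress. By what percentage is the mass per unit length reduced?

Equal τ_max and T ⇒ the solid shaft needs d_s³ = d_o³(1−k⁴), so d_s = 435·(1−0.596⁴)^(1/3) = 415.9 mm.
Area ratio A_h/A_s = d_o²(1−k²)/d_s² = (1−k²)/(1−k⁴)^(2/3) = 0.7054.
Mass saving = 1 − 0.7054 = 29.5 %.

29.5 %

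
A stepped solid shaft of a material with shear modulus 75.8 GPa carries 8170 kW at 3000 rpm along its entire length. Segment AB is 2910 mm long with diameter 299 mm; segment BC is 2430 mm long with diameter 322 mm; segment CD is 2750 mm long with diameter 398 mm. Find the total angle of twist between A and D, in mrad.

2.45 mrad

ω = 2π·3000/60 = 314.2 rad/s, so T = P/ω = 8170×10³ / 314.2 = 26010 N·m.
J_AB = π(0.299)⁴/32 = 7.85×10^-4 m⁴; J_BC = π(0.322)⁴/32 = 1.06×10^-3 m⁴; J_CD = π(0.398)⁴/32 = 2.46×10^-3 m⁴.
θ = (T/G)·Σ L_i/J_i = (26010/75.8×10⁹)·(2.91/7.85×10^-4 + 2.43/1.06×10^-3 + 2.75/2.46×10^-3) = 2.445×10^-3 rad.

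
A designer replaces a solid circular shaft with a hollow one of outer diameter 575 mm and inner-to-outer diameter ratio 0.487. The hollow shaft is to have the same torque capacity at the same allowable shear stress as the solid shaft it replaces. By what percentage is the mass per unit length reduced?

20.7 %

Equal τ_max and T ⇒ the solid shaft needs d_s³ = d_o³(1−k⁴), so d_s = 575·(1−0.487⁴)^(1/3) = 564.0 mm.
Area ratio A_h/A_s = d_o²(1−k²)/d_s² = (1−k²)/(1−k⁴)^(2/3) = 0.7928.
Mass saving = 1 − 0.7928 = 20.7 %.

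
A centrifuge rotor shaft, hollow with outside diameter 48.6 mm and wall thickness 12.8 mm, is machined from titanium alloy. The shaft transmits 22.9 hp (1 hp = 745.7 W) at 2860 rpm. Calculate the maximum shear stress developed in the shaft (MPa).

2.66 MPa

ω = 2π·2860/60 = 299.5 rad/s, so T = P/ω = 22.9×745.7 / 299.5 = 57.02 N·m.
J = π(d_o⁴ − d_i⁴)/32 = π(0.0486⁴ − 0.0230⁴)/32 = 5.202×10^-7 m⁴.
τ_max = T·r/J = 57.02 × 0.0243 / 5.202×10^-7 = 2.663×10^6 Pa.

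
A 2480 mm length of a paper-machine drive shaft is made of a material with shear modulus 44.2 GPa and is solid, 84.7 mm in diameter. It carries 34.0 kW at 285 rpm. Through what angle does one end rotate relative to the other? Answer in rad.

0.0127 rad

ω = 2π·285/60 = 29.85 rad/s, so T = P/ω = 34.0×10³ / 29.85 = 1139 N·m.
J = πd⁴/32 = π(0.0847)⁴/32 = 5.053×10^-6 m⁴.
θ = T·L/(G·J) = 1139 × 2.48 / (44.2×10⁹ × 5.053×10^-6) = 0.01265 rad.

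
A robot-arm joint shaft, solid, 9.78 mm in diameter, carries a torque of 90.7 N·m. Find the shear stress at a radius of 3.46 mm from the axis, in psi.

J = πd⁴/32 = π(0.00978)⁴/32 = 8.982×10^-10 m⁴.
Shear stress varies linearly with radius: τ = T·r/J = 90.70 × 0.00346 / 8.982×10^-10 = 3.494×10^8 Pa.

50700 psi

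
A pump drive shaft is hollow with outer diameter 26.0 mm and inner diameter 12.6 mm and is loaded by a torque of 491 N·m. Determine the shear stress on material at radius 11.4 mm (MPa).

132 MPa

J = π(d_o⁴ − d_i⁴)/32 = π(0.0260⁴ − 0.0126⁴)/32 = 4.239×10^-8 m⁴.
Shear stress varies linearly with radius: τ = T·r/J = 491.0 × 0.0114 / 4.239×10^-8 = 1.320×10^8 Pa.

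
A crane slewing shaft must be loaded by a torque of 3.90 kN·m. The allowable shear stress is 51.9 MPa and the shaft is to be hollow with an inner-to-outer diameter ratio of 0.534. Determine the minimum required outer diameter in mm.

For a hollow shaft with d_i/d_o = 0.534: τ_max = 16T/(π d_o³ (1−k⁴)), so d_o = [16T/(π τ_allow (1−k⁴))]^(1/3) = [16·3900/(π·5.19×10^7·0.9187)]^(1/3) = 0.07469 m.

74.7 mm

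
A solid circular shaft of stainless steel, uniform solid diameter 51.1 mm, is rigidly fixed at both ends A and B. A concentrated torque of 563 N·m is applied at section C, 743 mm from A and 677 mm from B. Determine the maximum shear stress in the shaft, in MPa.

11.2 MPa

With uniform GJ and both ends fixed, compatibility θ_AC = θ_CB gives T_A·a = T_B·b, together with T_A + T_B = T₀.
T_A = T₀·b/(a+b) = 563.0·677/1420 = 268.4 N·m; T_B = 294.6 N·m.
τ in each portion: τ_AC = 1.02×10^7 Pa, τ_CB = 1.12×10^7 Pa; maximum is in CB.
τ_max = T_CB·r/J = 294.6·0.0255/6.69×10^-7 = 1.124×10^7 Pa.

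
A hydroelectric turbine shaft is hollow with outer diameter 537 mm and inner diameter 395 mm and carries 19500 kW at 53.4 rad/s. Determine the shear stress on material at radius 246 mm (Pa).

ω = 53.4 rad/s, so T = P/ω = 19500×10³ / 53.40 = 365200 N·m.
J = π(d_o⁴ − d_i⁴)/32 = π(0.537⁴ − 0.395⁴)/32 = 5.774×10^-3 m⁴.
Shear stress varies linearly with radius: τ = T·r/J = 365200 × 0.246 / 5.774×10^-3 = 1.556×10^7 Pa.

1.56e7 Pa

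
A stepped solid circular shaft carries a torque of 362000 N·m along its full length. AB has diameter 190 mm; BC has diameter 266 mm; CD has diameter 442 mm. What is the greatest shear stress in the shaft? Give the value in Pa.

Under the same torque, τ_max = 16T/(πd³) is largest where d is smallest — segment AB (d = 190 mm).
τ_max = 16·362000/(π·(0.190)³) = 2.688×10^8 Pa.

2.69e8 Pa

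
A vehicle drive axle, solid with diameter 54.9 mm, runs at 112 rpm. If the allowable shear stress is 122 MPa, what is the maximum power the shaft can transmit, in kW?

J = πd⁴/32 = π(0.0549)⁴/32 = 8.918×10^-7 m⁴.
T_max = τ_allow·J/r = 1.22×10^8 × 8.918×10^-7 / 0.0274 = 3964 N·m.
ω = 2π·112/60 = 11.73 rad/s, so P_max = T_max·ω = 4.649×10^4 W.

46.5 kW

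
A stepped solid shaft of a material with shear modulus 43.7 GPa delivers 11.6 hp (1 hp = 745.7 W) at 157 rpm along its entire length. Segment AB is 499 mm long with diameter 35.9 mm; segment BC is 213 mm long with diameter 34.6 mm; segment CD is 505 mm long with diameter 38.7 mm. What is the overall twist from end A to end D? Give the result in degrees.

4.74°

ω = 2π·157/60 = 16.44 rad/s, so T = P/ω = 11.6×745.7 / 16.44 = 526.1 N·m.
J_AB = π(0.0359)⁴/32 = 1.63×10^-7 m⁴; J_BC = π(0.0346)⁴/32 = 1.41×10^-7 m⁴; J_CD = π(0.0387)⁴/32 = 2.20×10^-7 m⁴.
θ = (T/G)·Σ L_i/J_i = (526.1/43.7×10⁹)·(0.499/1.63×10^-7 + 0.213/1.41×10^-7 + 0.505/2.20×10^-7) = 0.08268 rad.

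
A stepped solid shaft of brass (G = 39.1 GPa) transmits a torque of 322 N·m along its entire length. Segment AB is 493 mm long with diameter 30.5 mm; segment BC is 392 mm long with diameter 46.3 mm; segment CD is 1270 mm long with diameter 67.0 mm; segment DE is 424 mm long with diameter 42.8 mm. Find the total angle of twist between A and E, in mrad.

70.8 mrad

J_AB = π(0.0305)⁴/32 = 8.50×10^-8 m⁴; J_BC = π(0.0463)⁴/32 = 4.51×10^-7 m⁴; J_CD = π(0.0670)⁴/32 = 1.98×10^-6 m⁴; J_DE = π(0.0428)⁴/32 = 3.29×10^-7 m⁴.
θ = (T/G)·Σ L_i/J_i = (322.0/39.1×10⁹)·(0.493/8.50×10^-8 + 0.392/4.51×10^-7 + 1.27/1.98×10^-6 + 0.424/3.29×10^-7) = 0.07083 rad.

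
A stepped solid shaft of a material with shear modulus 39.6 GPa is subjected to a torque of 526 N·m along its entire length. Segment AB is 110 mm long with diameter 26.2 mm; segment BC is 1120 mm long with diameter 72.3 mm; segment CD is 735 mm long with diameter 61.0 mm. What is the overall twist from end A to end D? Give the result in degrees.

2.54°

J_AB = π(0.0262)⁴/32 = 4.63×10^-8 m⁴; J_BC = π(0.0723)⁴/32 = 2.68×10^-6 m⁴; J_CD = π(0.0610)⁴/32 = 1.36×10^-6 m⁴.
θ = (T/G)·Σ L_i/J_i = (526.0/39.6×10⁹)·(0.110/4.63×10^-8 + 1.12/2.68×10^-6 + 0.735/1.36×10^-6) = 0.04431 rad.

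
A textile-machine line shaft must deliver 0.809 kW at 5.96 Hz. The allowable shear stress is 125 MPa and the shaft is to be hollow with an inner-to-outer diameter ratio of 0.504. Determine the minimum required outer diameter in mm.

ω = 2π·5.96 = 37.45 rad/s, so T = P/ω = 0.809×10³ / 37.45 = 21.60 N·m.
For a hollow shaft with d_i/d_o = 0.504: τ_max = 16T/(π d_o³ (1−k⁴)), so d_o = [16T/(π τ_allow (1−k⁴))]^(1/3) = [16·21.60/(π·1.25×10^8·0.9355)]^(1/3) = 0.009799 m.

9.80 mm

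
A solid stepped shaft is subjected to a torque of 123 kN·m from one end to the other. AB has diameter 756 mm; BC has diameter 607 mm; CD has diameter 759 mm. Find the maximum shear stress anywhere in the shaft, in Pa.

2.80e6 Pa

Under the same torque, τ_max = 16T/(πd³) is largest where d is smallest — segment BC (d = 607 mm).
τ_max = 16·123000/(π·(0.607)³) = 2.801×10^6 Pa.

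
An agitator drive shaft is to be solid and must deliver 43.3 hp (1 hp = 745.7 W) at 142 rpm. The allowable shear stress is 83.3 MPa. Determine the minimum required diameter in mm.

ω = 2π·142/60 = 14.87 rad/s, so T = P/ω = 43.3×745.7 / 14.87 = 2171 N·m.
For a solid shaft τ_max = 16T/(πd³), so d = (16T/(π τ_allow))^(1/3) = (16·2171/(π·8.33×10^7))^(1/3) = 0.05101 m.

51.0 mm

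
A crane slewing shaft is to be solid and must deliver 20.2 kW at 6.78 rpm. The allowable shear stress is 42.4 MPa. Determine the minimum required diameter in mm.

ω = 2π·6.78/60 = 0.7100 rad/s, so T = P/ω = 20.2×10³ / 0.7100 = 28450 N·m.
For a solid shaft τ_max = 16T/(πd³), so d = (16T/(π τ_allow))^(1/3) = (16·28450/(π·4.24×10^7))^(1/3) = 0.1506 m.

151 mm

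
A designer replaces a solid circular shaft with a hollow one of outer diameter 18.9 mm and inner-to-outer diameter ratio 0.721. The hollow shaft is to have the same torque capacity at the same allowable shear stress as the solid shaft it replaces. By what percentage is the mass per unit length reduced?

40.8 %

Equal τ_max and T ⇒ the solid shaft needs d_s³ = d_o³(1−k⁴), so d_s = 18.9·(1−0.721⁴)^(1/3) = 17.02 mm.
Area ratio A_h/A_s = d_o²(1−k²)/d_s² = (1−k²)/(1−k⁴)^(2/3) = 0.5924.
Mass saving = 1 − 0.5924 = 40.8 %.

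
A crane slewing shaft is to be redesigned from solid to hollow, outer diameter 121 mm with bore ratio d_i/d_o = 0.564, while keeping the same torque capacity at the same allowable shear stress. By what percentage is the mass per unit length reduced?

Equal τ_max and T ⇒ the solid shaft needs d_s³ = d_o³(1−k⁴), so d_s = 121·(1−0.564⁴)^(1/3) = 116.8 mm.
Area ratio A_h/A_s = d_o²(1−k²)/d_s² = (1−k²)/(1−k⁴)^(2/3) = 0.7322.
Mass saving = 1 − 0.7322 = 26.8 %.

26.8 %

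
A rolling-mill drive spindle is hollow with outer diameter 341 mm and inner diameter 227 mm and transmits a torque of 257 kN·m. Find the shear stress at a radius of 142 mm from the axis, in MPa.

34.2 MPa

J = π(d_o⁴ − d_i⁴)/32 = π(0.341⁴ − 0.227⁴)/32 = 1.067×10^-3 m⁴.
Shear stress varies linearly with radius: τ = T·r/J = 257000 × 0.142 / 1.067×10^-3 = 3.421×10^7 Pa.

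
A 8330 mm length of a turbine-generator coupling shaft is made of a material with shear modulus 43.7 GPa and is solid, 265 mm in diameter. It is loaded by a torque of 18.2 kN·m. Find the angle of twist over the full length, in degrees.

J = πd⁴/32 = π(0.265)⁴/32 = 4.842×10^-4 m⁴.
θ = T·L/(G·J) = 18200 × 8.33 / (43.7×10⁹ × 4.842×10^-4) = 7.166×10^-3 rad.

0.411°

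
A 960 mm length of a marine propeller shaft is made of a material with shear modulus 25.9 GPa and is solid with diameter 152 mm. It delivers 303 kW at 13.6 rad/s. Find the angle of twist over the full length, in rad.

ω = 13.6 rad/s, so T = P/ω = 303×10³ / 13.60 = 22280 N·m.
J = πd⁴/32 = π(0.152)⁴/32 = 5.241×10^-5 m⁴.
θ = T·L/(G·J) = 22280 × 0.960 / (25.9×10⁹ × 5.241×10^-5) = 0.01576 rad.

0.0158 rad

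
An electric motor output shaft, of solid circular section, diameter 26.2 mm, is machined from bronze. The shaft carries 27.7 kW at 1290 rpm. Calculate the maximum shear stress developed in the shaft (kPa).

ω = 2π·1290/60 = 135.1 rad/s, so T = P/ω = 27.7×10³ / 135.1 = 205.1 N·m.
J = πd⁴/32 = π(0.0262)⁴/32 = 4.626×10^-8 m⁴.
τ_max = T·r/J = 205.1 × 0.0131 / 4.626×10^-8 = 5.807×10^7 Pa.

58100 kPa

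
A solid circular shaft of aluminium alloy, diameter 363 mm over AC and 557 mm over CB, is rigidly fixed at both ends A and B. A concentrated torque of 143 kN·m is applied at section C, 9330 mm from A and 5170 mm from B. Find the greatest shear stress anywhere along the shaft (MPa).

Compatibility: T_A·a/J_AC = T_B·b/J_CB with T_A + T_B = T₀.
J_AC = 1.70×10^-3 m⁴, J_CB = 9.45×10^-3 m⁴, so T_A = T₀·(J_AC/a)/((J_AC/a)+(J_CB/b)) = 12990 N·m, T_B = 130000 N·m.
τ in each portion: τ_AC = 1.38×10^6 Pa, τ_CB = 3.83×10^6 Pa; maximum is in CB.
τ_max = T_CB·r/J = 130000·0.279/9.45×10^-3 = 3.831×10^6 Pa.

3.83 MPa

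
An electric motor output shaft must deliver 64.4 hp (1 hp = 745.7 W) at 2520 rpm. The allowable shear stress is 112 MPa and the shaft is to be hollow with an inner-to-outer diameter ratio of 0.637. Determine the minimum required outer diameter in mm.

21.5 mm

ω = 2π·2520/60 = 263.9 rad/s, so T = P/ω = 64.4×745.7 / 263.9 = 182.0 N·m.
For a hollow shaft with d_i/d_o = 0.637: τ_max = 16T/(π d_o³ (1−k⁴)), so d_o = [16T/(π τ_allow (1−k⁴))]^(1/3) = [16·182.0/(π·1.12×10^8·0.8354)]^(1/3) = 0.02148 m.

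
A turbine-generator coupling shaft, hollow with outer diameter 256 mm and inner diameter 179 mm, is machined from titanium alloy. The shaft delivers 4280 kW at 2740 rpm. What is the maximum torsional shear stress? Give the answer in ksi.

ω = 2π·2740/60 = 286.9 rad/s, so T = P/ω = 4280×10³ / 286.9 = 14920 N·m.
J = π(d_o⁴ − d_i⁴)/32 = π(0.256⁴ − 0.179⁴)/32 = 3.209×10^-4 m⁴.
τ_max = T·r/J = 14920 × 0.128 / 3.209×10^-4 = 5.950×10^6 Pa.

0.863 ksi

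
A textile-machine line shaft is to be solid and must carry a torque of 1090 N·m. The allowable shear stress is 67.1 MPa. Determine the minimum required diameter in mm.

For a solid shaft τ_max = 16T/(πd³), so d = (16T/(π τ_allow))^(1/3) = (16·1090/(π·6.71×10^7))^(1/3) = 0.04357 m.

43.6 mm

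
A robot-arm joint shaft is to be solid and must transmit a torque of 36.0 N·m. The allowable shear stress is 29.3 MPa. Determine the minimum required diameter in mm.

For a solid shaft τ_max = 16T/(πd³), so d = (16T/(π τ_allow))^(1/3) = (16·36.00/(π·2.93×10^7))^(1/3) = 0.01843 m.

18.4 mm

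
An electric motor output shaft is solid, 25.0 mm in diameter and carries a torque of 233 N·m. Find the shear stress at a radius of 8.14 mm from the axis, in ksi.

7.17 ksi

J = πd⁴/32 = π(0.0250)⁴/32 = 3.835×10^-8 m⁴.
Shear stress varies linearly with radius: τ = T·r/J = 233.0 × 0.00814 / 3.835×10^-8 = 4.946×10^7 Pa.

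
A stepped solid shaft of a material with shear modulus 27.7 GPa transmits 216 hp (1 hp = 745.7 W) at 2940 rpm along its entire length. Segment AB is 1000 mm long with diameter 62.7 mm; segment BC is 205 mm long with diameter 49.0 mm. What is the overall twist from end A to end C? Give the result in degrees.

ω = 2π·2940/60 = 307.9 rad/s, so T = P/ω = 216×745.7 / 307.9 = 523.2 N·m.
J_AB = π(0.0627)⁴/32 = 1.52×10^-6 m⁴; J_BC = π(0.0490)⁴/32 = 5.66×10^-7 m⁴.
θ = (T/G)·Σ L_i/J_i = (523.2/27.7×10⁹)·(1.00/1.52×10^-6 + 0.205/5.66×10^-7) = 0.01929 rad.

1.11°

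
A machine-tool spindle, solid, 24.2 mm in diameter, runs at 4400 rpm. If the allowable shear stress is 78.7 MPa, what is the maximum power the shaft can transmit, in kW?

J = πd⁴/32 = π(0.0242)⁴/32 = 3.367×10^-8 m⁴.
T_max = τ_allow·J/r = 7.87×10^7 × 3.367×10^-8 / 0.0121 = 219.0 N·m.
ω = 2π·4400/60 = 460.8 rad/s, so P_max = T_max·ω = 1.009×10^5 W.

101 kW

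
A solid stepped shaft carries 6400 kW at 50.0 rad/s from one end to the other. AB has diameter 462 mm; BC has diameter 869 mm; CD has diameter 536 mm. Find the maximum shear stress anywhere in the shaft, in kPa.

ω = 50.0 rad/s, so T = P/ω = 6400×10³ / 50.00 = 128000 N·m.
Under the same torque, τ_max = 16T/(πd³) is largest where d is smallest — segment AB (d = 462 mm).
τ_max = 16·128000/(π·(0.462)³) = 6.611×10^6 Pa.

6610 kPa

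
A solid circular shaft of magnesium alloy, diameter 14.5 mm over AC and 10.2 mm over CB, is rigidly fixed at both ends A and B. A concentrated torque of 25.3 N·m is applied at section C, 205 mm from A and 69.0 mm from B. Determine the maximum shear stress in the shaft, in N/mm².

Compatibility: T_A·a/J_AC = T_B·b/J_CB with T_A + T_B = T₀.
J_AC = 4.34×10^-9 m⁴, J_CB = 1.06×10^-9 m⁴, so T_A = T₀·(J_AC/a)/((J_AC/a)+(J_CB/b)) = 14.65 N·m, T_B = 10.65 N·m.
τ in each portion: τ_AC = 2.45×10^7 Pa, τ_CB = 5.11×10^7 Pa; maximum is in CB.
τ_max = T_CB·r/J = 10.65·0.00510/1.06×10^-9 = 5.113×10^7 Pa.

51.1 N/mm²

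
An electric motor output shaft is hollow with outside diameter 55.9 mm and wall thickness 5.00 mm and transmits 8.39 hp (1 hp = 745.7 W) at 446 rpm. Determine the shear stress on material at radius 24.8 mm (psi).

922 psi

ω = 2π·446/60 = 46.71 rad/s, so T = P/ω = 8.39×745.7 / 46.71 = 134.0 N·m.
J = π(d_o⁴ − d_i⁴)/32 = π(0.0559⁴ − 0.0459⁴)/32 = 5.229×10^-7 m⁴.
Shear stress varies linearly with radius: τ = T·r/J = 134.0 × 0.0248 / 5.229×10^-7 = 6.354×10^6 Pa.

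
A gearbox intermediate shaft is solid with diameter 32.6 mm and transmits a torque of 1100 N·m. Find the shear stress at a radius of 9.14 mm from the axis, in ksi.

J = πd⁴/32 = π(0.0326)⁴/32 = 1.109×10^-7 m⁴.
Shear stress varies linearly with radius: τ = T·r/J = 1100 × 0.00914 / 1.109×10^-7 = 9.067×10^7 Pa.

13.2 ksi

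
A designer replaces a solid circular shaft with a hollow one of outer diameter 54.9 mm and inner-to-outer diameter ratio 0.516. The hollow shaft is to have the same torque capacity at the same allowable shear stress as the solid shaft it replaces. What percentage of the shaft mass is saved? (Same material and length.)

22.9 %

Equal τ_max and T ⇒ the solid shaft needs d_s³ = d_o³(1−k⁴), so d_s = 54.9·(1−0.516⁴)^(1/3) = 53.57 mm.
Area ratio A_h/A_s = d_o²(1−k²)/d_s² = (1−k²)/(1−k⁴)^(2/3) = 0.7706.
Mass saving = 1 − 0.7706 = 22.9 %.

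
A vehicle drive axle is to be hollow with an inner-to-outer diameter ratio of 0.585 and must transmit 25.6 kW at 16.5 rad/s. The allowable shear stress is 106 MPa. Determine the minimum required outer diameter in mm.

ω = 16.5 rad/s, so T = P/ω = 25.6×10³ / 16.50 = 1552 N·m.
For a hollow shaft with d_i/d_o = 0.585: τ_max = 16T/(π d_o³ (1−k⁴)), so d_o = [16T/(π τ_allow (1−k⁴))]^(1/3) = [16·1552/(π·1.06×10^8·0.8829)]^(1/3) = 0.04387 m.

43.9 mm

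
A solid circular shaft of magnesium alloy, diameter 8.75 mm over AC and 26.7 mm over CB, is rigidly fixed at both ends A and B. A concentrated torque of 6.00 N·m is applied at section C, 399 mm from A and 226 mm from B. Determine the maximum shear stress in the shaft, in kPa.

Compatibility: T_A·a/J_AC = T_B·b/J_CB with T_A + T_B = T₀.
J_AC = 5.75×10^-10 m⁴, J_CB = 4.99×10^-8 m⁴, so T_A = T₀·(J_AC/a)/((J_AC/a)+(J_CB/b)) = 0.03894 N·m, T_B = 5.961 N·m.
τ in each portion: τ_AC = 2.96×10^5 Pa, τ_CB = 1.59×10^6 Pa; maximum is in CB.
τ_max = T_CB·r/J = 5.961·0.0133/4.99×10^-8 = 1.595×10^6 Pa.

1590 kPa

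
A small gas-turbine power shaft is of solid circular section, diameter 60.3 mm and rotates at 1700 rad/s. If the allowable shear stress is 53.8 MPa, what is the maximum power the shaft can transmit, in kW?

3940 kW

J = πd⁴/32 = π(0.0603)⁴/32 = 1.298×10^-6 m⁴.
T_max = τ_allow·J/r = 5.38×10^7 × 1.298×10^-6 / 0.0301 = 2316 N·m.
ω = 1700 rad/s, so P_max = T_max·ω = 3.937×10^6 W.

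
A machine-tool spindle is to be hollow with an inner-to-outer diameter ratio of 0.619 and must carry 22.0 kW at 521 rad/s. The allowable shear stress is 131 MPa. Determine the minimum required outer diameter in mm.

ω = 521 rad/s, so T = P/ω = 22.0×10³ / 521.0 = 42.23 N·m.
For a hollow shaft with d_i/d_o = 0.619: τ_max = 16T/(π d_o³ (1−k⁴)), so d_o = [16T/(π τ_allow (1−k⁴))]^(1/3) = [16·42.23/(π·1.31×10^8·0.8532)]^(1/3) = 0.01244 m.

12.4 mm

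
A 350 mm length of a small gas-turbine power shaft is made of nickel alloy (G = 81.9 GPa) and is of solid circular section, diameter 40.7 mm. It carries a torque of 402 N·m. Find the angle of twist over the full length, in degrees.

J = πd⁴/32 = π(0.0407)⁴/32 = 2.694×10^-7 m⁴.
θ = T·L/(G·J) = 402.0 × 0.350 / (81.9×10⁹ × 2.694×10^-7) = 6.377×10^-3 rad.

0.365°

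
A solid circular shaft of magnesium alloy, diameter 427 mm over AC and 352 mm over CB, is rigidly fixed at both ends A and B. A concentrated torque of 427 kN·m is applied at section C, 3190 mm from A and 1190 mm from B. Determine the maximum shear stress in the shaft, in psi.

Compatibility: T_A·a/J_AC = T_B·b/J_CB with T_A + T_B = T₀.
J_AC = 3.26×10^-3 m⁴, J_CB = 1.51×10^-3 m⁴, so T_A = T₀·(J_AC/a)/((J_AC/a)+(J_CB/b)) = 190800 N·m, T_B = 236200 N·m.
τ in each portion: τ_AC = 1.25×10^7 Pa, τ_CB = 2.76×10^7 Pa; maximum is in CB.
τ_max = T_CB·r/J = 236200·0.176/1.51×10^-3 = 2.758×10^7 Pa.

4000 psi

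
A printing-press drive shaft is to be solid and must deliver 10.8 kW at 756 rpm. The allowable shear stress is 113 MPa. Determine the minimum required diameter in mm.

ω = 2π·756/60 = 79.17 rad/s, so T = P/ω = 10.8×10³ / 79.17 = 136.4 N·m.
For a solid shaft τ_max = 16T/(πd³), so d = (16T/(π τ_allow))^(1/3) = (16·136.4/(π·1.13×10^8))^(1/3) = 0.01832 m.

18.3 mm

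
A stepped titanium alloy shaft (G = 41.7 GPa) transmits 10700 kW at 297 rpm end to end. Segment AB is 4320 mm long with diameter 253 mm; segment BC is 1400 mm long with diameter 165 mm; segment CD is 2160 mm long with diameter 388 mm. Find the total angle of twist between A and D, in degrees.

ω = 2π·297/60 = 31.10 rad/s, so T = P/ω = 10700×10³ / 31.10 = 344000 N·m.
J_AB = π(0.253)⁴/32 = 4.02×10^-4 m⁴; J_BC = π(0.165)⁴/32 = 7.28×10^-5 m⁴; J_CD = π(0.388)⁴/32 = 2.22×10^-3 m⁴.
θ = (T/G)·Σ L_i/J_i = (344000/41.7×10⁹)·(4.32/4.02×10^-4 + 1.40/7.28×10^-5 + 2.16/2.22×10^-3) = 0.2553 rad.

14.6°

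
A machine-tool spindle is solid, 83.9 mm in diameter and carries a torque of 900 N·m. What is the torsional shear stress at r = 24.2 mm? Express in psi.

J = πd⁴/32 = π(0.0839)⁴/32 = 4.865×10^-6 m⁴.
Shear stress varies linearly with radius: τ = T·r/J = 900.0 × 0.0242 / 4.865×10^-6 = 4.477×10^6 Pa.

649 psi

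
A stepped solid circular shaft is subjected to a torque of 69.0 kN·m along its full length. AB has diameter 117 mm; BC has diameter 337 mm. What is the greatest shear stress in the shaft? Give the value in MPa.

219 MPa

Under the same torque, τ_max = 16T/(πd³) is largest where d is smallest — segment AB (d = 117 mm).
τ_max = 16·69000/(π·(0.117)³) = 2.194×10^8 Pa.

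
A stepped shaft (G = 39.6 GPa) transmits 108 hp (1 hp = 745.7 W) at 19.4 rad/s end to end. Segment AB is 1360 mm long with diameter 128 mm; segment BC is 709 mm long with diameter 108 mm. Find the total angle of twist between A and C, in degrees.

0.629°

ω = 19.4 rad/s, so T = P/ω = 108×745.7 / 19.40 = 4151 N·m.
J_AB = π(0.128)⁴/32 = 2.64×10^-5 m⁴; J_BC = π(0.108)⁴/32 = 1.34×10^-5 m⁴.
θ = (T/G)·Σ L_i/J_i = (4151/39.6×10⁹)·(1.36/2.64×10^-5 + 0.709/1.34×10^-5) = 0.01097 rad.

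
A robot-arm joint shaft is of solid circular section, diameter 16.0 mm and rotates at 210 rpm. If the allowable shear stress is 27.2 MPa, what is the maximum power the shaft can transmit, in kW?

J = πd⁴/32 = π(0.0160)⁴/32 = 6.434×10^-9 m⁴.
T_max = τ_allow·J/r = 2.72×10^7 × 6.434×10^-9 / 0.00800 = 21.88 N·m.
ω = 2π·210/60 = 21.99 rad/s, so P_max = T_max·ω = 481.1 W.

0.481 kW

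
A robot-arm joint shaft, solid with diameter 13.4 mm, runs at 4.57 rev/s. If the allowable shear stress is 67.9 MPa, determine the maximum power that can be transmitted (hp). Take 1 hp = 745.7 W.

J = πd⁴/32 = π(0.0134)⁴/32 = 3.165×10^-9 m⁴.
T_max = τ_allow·J/r = 6.79×10^7 × 3.165×10^-9 / 0.00670 = 32.08 N·m.
ω = 2π·4.57 = 28.71 rad/s, so P_max = T_max·ω = 921.1 W.

1.24 hp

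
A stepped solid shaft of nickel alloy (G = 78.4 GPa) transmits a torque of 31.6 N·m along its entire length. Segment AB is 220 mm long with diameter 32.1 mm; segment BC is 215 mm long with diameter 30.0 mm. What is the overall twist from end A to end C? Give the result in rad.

0.00194 rad

J_AB = π(0.0321)⁴/32 = 1.04×10^-7 m⁴; J_BC = π(0.0300)⁴/32 = 7.95×10^-8 m⁴.
θ = (T/G)·Σ L_i/J_i = (31.60/78.4×10⁹)·(0.220/1.04×10^-7 + 0.215/7.95×10^-8) = 1.940×10^-3 rad.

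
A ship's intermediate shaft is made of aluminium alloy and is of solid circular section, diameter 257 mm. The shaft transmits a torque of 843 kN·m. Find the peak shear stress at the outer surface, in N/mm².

J = πd⁴/32 = π(0.257)⁴/32 = 4.283×10^-4 m⁴.
τ_max = T·r/J = 843000 × 0.129 / 4.283×10^-4 = 2.529×10^8 Pa.

253 N/mm²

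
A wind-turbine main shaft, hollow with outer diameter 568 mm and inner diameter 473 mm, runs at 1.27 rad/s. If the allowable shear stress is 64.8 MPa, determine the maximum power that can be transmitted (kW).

J = π(d_o⁴ − d_i⁴)/32 = π(0.568⁴ − 0.473⁴)/32 = 5.305×10^-3 m⁴.
T_max = τ_allow·J/r = 6.48×10^7 × 5.305×10^-3 / 0.284 = 1.210e6 N·m.
ω = 1.27 rad/s, so P_max = T_max·ω = 1.537×10^6 W.

1540 kW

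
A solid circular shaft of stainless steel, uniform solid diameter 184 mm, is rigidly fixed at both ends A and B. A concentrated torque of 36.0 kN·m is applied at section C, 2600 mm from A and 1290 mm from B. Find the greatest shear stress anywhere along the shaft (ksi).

With uniform GJ and both ends fixed, compatibility θ_AC = θ_CB gives T_A·a = T_B·b, together with T_A + T_B = T₀.
T_A = T₀·b/(a+b) = 36000·1290/3890 = 11940 N·m; T_B = 24060 N·m.
τ in each portion: τ_AC = 9.76×10^6 Pa, τ_CB = 1.97×10^7 Pa; maximum is in CB.
τ_max = T_CB·r/J = 24060·0.0920/1.13×10^-4 = 1.967×10^7 Pa.

2.85 ksi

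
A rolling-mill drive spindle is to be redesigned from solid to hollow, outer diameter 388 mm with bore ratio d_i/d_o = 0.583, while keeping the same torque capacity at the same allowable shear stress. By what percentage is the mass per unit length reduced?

28.4 %

Equal τ_max and T ⇒ the solid shaft needs d_s³ = d_o³(1−k⁴), so d_s = 388·(1−0.583⁴)^(1/3) = 372.4 mm.
Area ratio A_h/A_s = d_o²(1−k²)/d_s² = (1−k²)/(1−k⁴)^(2/3) = 0.7164.
Mass saving = 1 − 0.7164 = 28.4 %.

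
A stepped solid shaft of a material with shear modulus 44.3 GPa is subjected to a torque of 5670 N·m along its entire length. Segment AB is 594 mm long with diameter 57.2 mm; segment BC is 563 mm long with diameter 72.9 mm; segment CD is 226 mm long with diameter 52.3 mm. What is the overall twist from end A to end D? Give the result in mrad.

J_AB = π(0.0572)⁴/32 = 1.05×10^-6 m⁴; J_BC = π(0.0729)⁴/32 = 2.77×10^-6 m⁴; J_CD = π(0.0523)⁴/32 = 7.35×10^-7 m⁴.
θ = (T/G)·Σ L_i/J_i = (5670/44.3×10⁹)·(0.594/1.05×10^-6 + 0.563/2.77×10^-6 + 0.226/7.35×10^-7) = 0.1377 rad.

138 mrad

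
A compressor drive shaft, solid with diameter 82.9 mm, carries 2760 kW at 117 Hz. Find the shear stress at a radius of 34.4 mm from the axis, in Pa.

2.79e7 Pa

ω = 2π·117 = 735.1 rad/s, so T = P/ω = 2760×10³ / 735.1 = 3754 N·m.
J = πd⁴/32 = π(0.0829)⁴/32 = 4.637×10^-6 m⁴.
Shear stress varies linearly with radius: τ = T·r/J = 3754 × 0.0344 / 4.637×10^-6 = 2.785×10^7 Pa.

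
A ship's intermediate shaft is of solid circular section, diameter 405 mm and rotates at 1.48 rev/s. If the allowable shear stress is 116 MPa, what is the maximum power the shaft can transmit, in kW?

J = πd⁴/32 = π(0.405)⁴/32 = 2.641×10^-3 m⁴.
T_max = τ_allow·J/r = 1.16×10^8 × 2.641×10^-3 / 0.203 = 1.513e6 N·m.
ω = 2π·1.48 = 9.299 rad/s, so P_max = T_max·ω = 1.407×10^7 W.

14100 kW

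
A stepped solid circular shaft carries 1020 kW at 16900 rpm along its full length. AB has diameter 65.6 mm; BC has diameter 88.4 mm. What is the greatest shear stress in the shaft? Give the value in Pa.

ω = 2π·16900/60 = 1770 rad/s, so T = P/ω = 1020×10³ / 1770 = 576.3 N·m.
Under the same torque, τ_max = 16T/(πd³) is largest where d is smallest — segment AB (d = 65.6 mm).
τ_max = 16·576.3/(π·(0.0656)³) = 1.040×10^7 Pa.

1.04e7 Pa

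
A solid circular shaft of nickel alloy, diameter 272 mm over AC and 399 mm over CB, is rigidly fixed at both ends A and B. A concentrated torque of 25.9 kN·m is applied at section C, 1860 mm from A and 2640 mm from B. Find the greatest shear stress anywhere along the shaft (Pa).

1.59e6 Pa

Compatibility: T_A·a/J_AC = T_B·b/J_CB with T_A + T_B = T₀.
J_AC = 5.37×10^-4 m⁴, J_CB = 2.49×10^-3 m⁴, so T_A = T₀·(J_AC/a)/((J_AC/a)+(J_CB/b)) = 6077 N·m, T_B = 19820 N·m.
τ in each portion: τ_AC = 1.54×10^6 Pa, τ_CB = 1.59×10^6 Pa; maximum is in CB.
τ_max = T_CB·r/J = 19820·0.200/2.49×10^-3 = 1.589×10^6 Pa.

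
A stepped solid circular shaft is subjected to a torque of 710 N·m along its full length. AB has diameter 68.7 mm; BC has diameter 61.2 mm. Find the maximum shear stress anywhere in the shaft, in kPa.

15800 kPa

Under the same torque, τ_max = 16T/(πd³) is largest where d is smallest — segment BC (d = 61.2 mm).
τ_max = 16·710.0/(π·(0.0612)³) = 1.578×10^7 Pa.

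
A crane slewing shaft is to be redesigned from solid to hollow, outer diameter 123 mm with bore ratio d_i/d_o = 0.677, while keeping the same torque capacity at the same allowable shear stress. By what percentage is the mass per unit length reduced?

Equal τ_max and T ⇒ the solid shaft needs d_s³ = d_o³(1−k⁴), so d_s = 123·(1−0.677⁴)^(1/3) = 113.7 mm.
Area ratio A_h/A_s = d_o²(1−k²)/d_s² = (1−k²)/(1−k⁴)^(2/3) = 0.6339.
Mass saving = 1 − 0.6339 = 36.6 %.

36.6 %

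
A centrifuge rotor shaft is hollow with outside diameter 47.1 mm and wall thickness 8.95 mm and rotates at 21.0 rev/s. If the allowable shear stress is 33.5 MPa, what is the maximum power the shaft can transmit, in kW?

J = π(d_o⁴ − d_i⁴)/32 = π(0.0471⁴ − 0.0292⁴)/32 = 4.118×10^-7 m⁴.
T_max = τ_allow·J/r = 3.35×10^7 × 4.118×10^-7 / 0.0236 = 585.8 N·m.
ω = 2π·21.0 = 131.9 rad/s, so P_max = T_max·ω = 7.729×10^4 W.

77.3 kW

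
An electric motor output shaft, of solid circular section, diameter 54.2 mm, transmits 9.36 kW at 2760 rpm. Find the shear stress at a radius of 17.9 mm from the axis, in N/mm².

ω = 2π·2760/60 = 289.0 rad/s, so T = P/ω = 9.36×10³ / 289.0 = 32.38 N·m.
J = πd⁴/32 = π(0.0542)⁴/32 = 8.472×10^-7 m⁴.
Shear stress varies linearly with radius: τ = T·r/J = 32.38 × 0.0179 / 8.472×10^-7 = 6.842×10^5 Pa.

0.684 N/mm²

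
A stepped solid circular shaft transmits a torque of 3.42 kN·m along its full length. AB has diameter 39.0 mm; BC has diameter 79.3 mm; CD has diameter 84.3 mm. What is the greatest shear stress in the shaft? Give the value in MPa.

294 MPa

Under the same torque, τ_max = 16T/(πd³) is largest where d is smallest — segment AB (d = 39.0 mm).
τ_max = 16·3420/(π·(0.0390)³) = 2.936×10^8 Pa.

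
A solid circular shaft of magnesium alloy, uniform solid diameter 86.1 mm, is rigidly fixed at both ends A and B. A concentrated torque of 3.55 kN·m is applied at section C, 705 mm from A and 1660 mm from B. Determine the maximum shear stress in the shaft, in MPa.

19.9 MPa

With uniform GJ and both ends fixed, compatibility θ_AC = θ_CB gives T_A·a = T_B·b, together with T_A + T_B = T₀.
T_A = T₀·b/(a+b) = 3550·1660/2365 = 2492 N·m; T_B = 1058 N·m.
τ in each portion: τ_AC = 1.99×10^7 Pa, τ_CB = 8.44×10^6 Pa; maximum is in AC.
τ_max = T_AC·r/J = 2492·0.0430/5.40×10^-6 = 1.988×10^7 Pa.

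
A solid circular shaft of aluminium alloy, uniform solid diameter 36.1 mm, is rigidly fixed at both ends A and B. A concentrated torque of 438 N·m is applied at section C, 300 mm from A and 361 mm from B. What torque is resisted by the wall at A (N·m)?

239 N·m

With uniform GJ and both ends fixed, compatibility θ_AC = θ_CB gives T_A·a = T_B·b, together with T_A + T_B = T₀.
T_A = T₀·b/(a+b) = 438.0·361/661.0 = 239.2 N·m; T_B = 198.8 N·m.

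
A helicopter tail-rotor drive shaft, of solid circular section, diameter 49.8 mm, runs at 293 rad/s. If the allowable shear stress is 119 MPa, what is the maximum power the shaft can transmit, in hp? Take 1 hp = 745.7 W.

J = πd⁴/32 = π(0.0498)⁴/32 = 6.038×10^-7 m⁴.
T_max = τ_allow·J/r = 1.19×10^8 × 6.038×10^-7 / 0.0249 = 2886 N·m.
ω = 293 rad/s, so P_max = T_max·ω = 8.455×10^5 W.

1130 hp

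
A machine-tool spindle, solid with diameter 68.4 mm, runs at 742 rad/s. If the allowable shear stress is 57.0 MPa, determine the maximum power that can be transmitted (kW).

J = πd⁴/32 = π(0.0684)⁴/32 = 2.149×10^-6 m⁴.
T_max = τ_allow·J/r = 5.70×10^7 × 2.149×10^-6 / 0.0342 = 3582 N·m.
ω = 742 rad/s, so P_max = T_max·ω = 2.658×10^6 W.

2660 kW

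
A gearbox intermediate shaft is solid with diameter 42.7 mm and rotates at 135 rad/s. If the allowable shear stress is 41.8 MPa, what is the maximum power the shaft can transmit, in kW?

86.3 kW

J = πd⁴/32 = π(0.0427)⁴/32 = 3.264×10^-7 m⁴.
T_max = τ_allow·J/r = 4.18×10^7 × 3.264×10^-7 / 0.0214 = 639.0 N·m.
ω = 135 rad/s, so P_max = T_max·ω = 8.626×10^4 W.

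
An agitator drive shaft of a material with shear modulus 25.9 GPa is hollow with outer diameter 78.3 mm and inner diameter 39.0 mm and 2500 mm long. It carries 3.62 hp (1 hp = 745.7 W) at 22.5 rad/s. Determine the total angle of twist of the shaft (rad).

ω = 22.5 rad/s, so T = P/ω = 3.62×745.7 / 22.50 = 120.0 N·m.
J = π(d_o⁴ − d_i⁴)/32 = π(0.0783⁴ − 0.0390⁴)/32 = 3.463×10^-6 m⁴.
θ = T·L/(G·J) = 120.0 × 2.50 / (25.9×10⁹ × 3.463×10^-6) = 3.344×10^-3 rad.

0.00334 rad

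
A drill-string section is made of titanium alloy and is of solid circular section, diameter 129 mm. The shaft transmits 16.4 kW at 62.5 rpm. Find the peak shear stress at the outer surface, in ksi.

0.862 ksi

ω = 2π·62.5/60 = 6.545 rad/s, so T = P/ω = 16.4×10³ / 6.545 = 2506 N·m.
J = πd⁴/32 = π(0.129)⁴/32 = 2.719×10^-5 m⁴.
τ_max = T·r/J = 2506 × 0.0645 / 2.719×10^-5 = 5.945×10^6 Pa.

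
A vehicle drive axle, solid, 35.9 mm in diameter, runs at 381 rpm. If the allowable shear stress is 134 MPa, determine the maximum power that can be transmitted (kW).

J = πd⁴/32 = π(0.0359)⁴/32 = 1.631×10^-7 m⁴.
T_max = τ_allow·J/r = 1.34×10^8 × 1.631×10^-7 / 0.0180 = 1217 N·m.
ω = 2π·381/60 = 39.90 rad/s, so P_max = T_max·ω = 4.857×10^4 W.

48.6 kW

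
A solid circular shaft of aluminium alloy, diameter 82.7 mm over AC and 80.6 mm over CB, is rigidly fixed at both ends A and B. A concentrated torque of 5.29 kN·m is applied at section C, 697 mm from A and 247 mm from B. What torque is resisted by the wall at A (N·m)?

1490 N·m

Compatibility: T_A·a/J_AC = T_B·b/J_CB with T_A + T_B = T₀.
J_AC = 4.59×10^-6 m⁴, J_CB = 4.14×10^-6 m⁴, so T_A = T₀·(J_AC/a)/((J_AC/a)+(J_CB/b)) = 1492 N·m, T_B = 3798 N·m.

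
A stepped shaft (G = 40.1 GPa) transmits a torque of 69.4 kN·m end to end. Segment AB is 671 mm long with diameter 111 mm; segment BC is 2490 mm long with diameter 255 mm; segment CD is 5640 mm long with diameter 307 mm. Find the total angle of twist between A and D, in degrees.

J_AB = π(0.111)⁴/32 = 1.49×10^-5 m⁴; J_BC = π(0.255)⁴/32 = 4.15×10^-4 m⁴; J_CD = π(0.307)⁴/32 = 8.72×10^-4 m⁴.
θ = (T/G)·Σ L_i/J_i = (69400/40.1×10⁹)·(0.671/1.49×10^-5 + 2.49/4.15×10^-4 + 5.64/8.72×10^-4) = 0.09949 rad.

5.70°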